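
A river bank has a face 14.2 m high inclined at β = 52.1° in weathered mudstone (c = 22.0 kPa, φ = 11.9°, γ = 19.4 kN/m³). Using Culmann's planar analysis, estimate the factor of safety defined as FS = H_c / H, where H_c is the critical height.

FS = 1.04

H_c = (4c/γ) · sinβ cosφ / [1 − cos(β − φ)]
    = (4·22.0/19.4) · sin52.1°·cos11.9° / [1 − cos40.2°]
    = 4.536 · 0.7721 / 0.2362 = 14.83 m
FS = H_c / H = 14.83 / 14.2 = 1.044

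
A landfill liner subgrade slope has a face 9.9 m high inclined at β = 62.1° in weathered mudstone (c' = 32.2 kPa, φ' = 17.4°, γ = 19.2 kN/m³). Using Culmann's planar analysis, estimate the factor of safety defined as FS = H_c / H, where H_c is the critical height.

H_c = (4c'/γ) · sinβ cosφ' / [1 − cos(β − φ')]
    = (4·32.2/19.2) · sin62.1°·cos17.4° / [1 − cos44.7°]
    = 6.708 · 0.8433 / 0.2892 = 19.56 m
FS = H_c / H = 19.56 / 9.9 = 1.976

FS = 1.98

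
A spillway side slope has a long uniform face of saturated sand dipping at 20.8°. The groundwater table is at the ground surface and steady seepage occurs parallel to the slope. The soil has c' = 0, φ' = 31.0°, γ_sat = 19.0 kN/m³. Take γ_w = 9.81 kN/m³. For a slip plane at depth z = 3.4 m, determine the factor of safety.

FS = 0.77

With seepage parallel to the slope and the water table at the surface, the effective normal stress on the slip plane uses the buoyant unit weight γ' = γ_sat − γ_w while the driving shear stress uses γ_sat:
FS = [c' + γ' z cos²β tanφ'] / [γ_sat z sinβ cosβ]
(For c' = 0 this reduces to FS = (γ'/γ_sat)·tanφ'/tanβ.)
γ' = 19.0 − 9.81 = 9.19 kN/m³
Numerator = 0.0 + 9.19·3.4·cos²20.8°·tan31.0° = 0.0 + 9.19·3.4·0.8739·0.6009 = 16.407 kPa
Denominator = 19.0·3.4·sin20.8°·cos20.8° = 19.0·3.4·0.3551·0.9348 = 21.445 kPa
FS = 16.407 / 21.445 = 0.765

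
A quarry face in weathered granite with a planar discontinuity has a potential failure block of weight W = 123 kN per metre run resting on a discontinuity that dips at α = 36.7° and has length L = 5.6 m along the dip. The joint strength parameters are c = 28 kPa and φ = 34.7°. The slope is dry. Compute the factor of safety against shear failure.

Resolving the block weight along and normal to the plane and applying the Mohr–Coulomb strength on the joint:
N' = W cosα = 123·cos36.7° = 98.6 kN/m
Driving force T = W sinα = 123·sin36.7° = 73.5 kN/m
Resisting force R = c·L + N'·tanφ = 28·5.6 + 98.6·tan34.7° = 156.8 + 68.3 = 225.1 kN/m
FS = R / T = 225.1 / 73.5 = 3.062

FS = 3.06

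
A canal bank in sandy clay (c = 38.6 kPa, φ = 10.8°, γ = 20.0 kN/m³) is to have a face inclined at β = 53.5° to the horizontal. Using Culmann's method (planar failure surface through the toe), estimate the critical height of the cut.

H_c = 23.00 m

Culmann's analysis gives the critical failure plane at α_cr = (β + φ)/2 = (53.5 + 10.8)/2 = 32.1°, and the critical height
H_c = (4c/γ) · sinβ cosφ / [1 − cos(β − φ)]
    = (4·38.6/20.0) · sin53.5°·cos10.8° / [1 − cos(42.7°)]
    = 7.720 · 0.8039·0.9823 / [1 − 0.7349]
    = 7.720 · 0.7896 / 0.2651
    = 23.00 m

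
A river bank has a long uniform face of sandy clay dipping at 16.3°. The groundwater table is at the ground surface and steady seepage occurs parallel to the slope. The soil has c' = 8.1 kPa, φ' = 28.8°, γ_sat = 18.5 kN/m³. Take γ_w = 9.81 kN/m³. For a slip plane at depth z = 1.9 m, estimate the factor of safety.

With seepage parallel to the slope and the water table at the surface, the effective normal stress on the slip plane uses the buoyant unit weight γ' = γ_sat − γ_w while the driving shear stress uses γ_sat:
FS = [c' + γ' z cos²β tanφ'] / [γ_sat z sinβ cosβ]
γ' = 18.5 − 9.81 = 8.69 kN/m³
Numerator = 8.1 + 8.69·1.9·cos²16.3°·tan28.8° = 8.1 + 8.69·1.9·0.9212·0.5498 = 16.462 kPa
Denominator = 18.5·1.9·sin16.3°·cos16.3° = 18.5·1.9·0.2807·0.9598 = 9.469 kPa
FS = 16.462 / 9.469 = 1.739

FS = 1.74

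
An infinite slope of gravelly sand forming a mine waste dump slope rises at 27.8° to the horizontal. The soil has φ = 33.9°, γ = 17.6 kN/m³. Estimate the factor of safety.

For a dry cohesionless infinite slope the factor of safety is FS = tanφ / tanβ.
FS = tan33.9° / tan27.8° = 0.6720 / 0.5272 = 1.275

FS = 1.27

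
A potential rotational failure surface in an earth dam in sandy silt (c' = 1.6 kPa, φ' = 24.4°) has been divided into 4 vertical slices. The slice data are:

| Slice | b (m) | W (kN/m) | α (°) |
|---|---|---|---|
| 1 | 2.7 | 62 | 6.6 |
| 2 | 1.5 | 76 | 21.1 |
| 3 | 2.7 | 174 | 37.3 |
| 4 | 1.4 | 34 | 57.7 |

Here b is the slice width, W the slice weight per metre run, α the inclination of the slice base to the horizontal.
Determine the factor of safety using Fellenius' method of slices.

Ordinary method of slices: FS = Σ[c'·Δl_i + (W_i cosα_i)·tanφ'] / Σ W_i sinα_i, with Δl_i = b_i / cosα_i.
Slice 1: Δl = 2.7/cos6.6° = 2.718 m; N'_1 = 62·cos6.6° = 61.6; c'Δl = 4.35; W sinα = 7.1
Slice 2: Δl = 1.5/cos21.1° = 1.608 m; N'_2 = 76·cos21.1° = 70.9; c'Δl = 2.57; W sinα = 27.4
Slice 3: Δl = 2.7/cos37.3° = 3.394 m; N'_3 = 174·cos37.3° = 138.4; c'Δl = 5.43; W sinα = 105.4
Slice 4: Δl = 1.4/cos57.7° = 2.620 m; N'_4 = 34·cos57.7° = 18.2; c'Δl = 4.19; W sinα = 28.7
Σc'Δl = 16.5 kN/m; ΣN' = 289.1 kN/m; ΣW sinα = 168.7 kN/m
Resisting = 16.5 + 289.1·tan24.4° = 16.5 + 131.1 = 147.7 kN/m
FS = 147.7 / 168.7 = 0.876

FS = 0.88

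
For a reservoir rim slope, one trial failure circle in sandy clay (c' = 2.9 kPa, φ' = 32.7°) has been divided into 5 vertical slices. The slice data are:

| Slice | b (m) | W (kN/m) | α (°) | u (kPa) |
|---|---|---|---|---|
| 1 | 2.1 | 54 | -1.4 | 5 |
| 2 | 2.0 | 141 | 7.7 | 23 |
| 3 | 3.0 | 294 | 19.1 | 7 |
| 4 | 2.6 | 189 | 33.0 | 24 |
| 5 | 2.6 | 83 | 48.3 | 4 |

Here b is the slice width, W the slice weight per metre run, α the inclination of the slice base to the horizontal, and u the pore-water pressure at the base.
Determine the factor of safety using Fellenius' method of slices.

Ordinary method of slices: FS = Σ[c'·Δl_i + (W_i cosα_i − u_i·Δl_i)·tanφ'] / Σ W_i sinα_i, with Δl_i = b_i / cosα_i.
Slice 1: Δl = 2.1/cos(-1.4°) = 2.101 m; N'_1 = 54·cos(-1.4°) − 5·2.101 = 43.5; c'Δl = 6.09; W sinα = -1.3
Slice 2: Δl = 2.0/cos7.7° = 2.018 m; N'_2 = 141·cos7.7° − 23·2.018 = 93.3; c'Δl = 5.85; W sinα = 18.9
Slice 3: Δl = 3.0/cos19.1° = 3.175 m; N'_3 = 294·cos19.1° − 7·3.175 = 255.6; c'Δl = 9.21; W sinα = 96.2
Slice 4: Δl = 2.6/cos33.0° = 3.100 m; N'_4 = 189·cos33.0° − 24·3.100 = 84.1; c'Δl = 8.99; W sinα = 102.9
Slice 5: Δl = 2.6/cos48.3° = 3.908 m; N'_5 = 83·cos48.3° − 4·3.908 = 39.6; c'Δl = 11.33; W sinα = 62.0
Σc'Δl = 41.5 kN/m; ΣN' = 516.1 kN/m; ΣW sinα = 278.7 kN/m
Resisting = 41.5 + 516.1·tan32.7° = 41.5 + 331.3 = 372.8 kN/m
FS = 372.8 / 278.7 = 1.338

FS = 1.34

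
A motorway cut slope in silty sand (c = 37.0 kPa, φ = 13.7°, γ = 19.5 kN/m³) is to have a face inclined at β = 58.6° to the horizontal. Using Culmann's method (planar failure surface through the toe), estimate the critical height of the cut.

H_c = 21.58 m

Culmann's analysis gives the critical failure plane at α_cr = (β + φ)/2 = (58.6 + 13.7)/2 = 36.1°, and the critical height
H_c = (4c/γ) · sinβ cosφ / [1 − cos(β − φ)]
    = (4·37.0/19.5) · sin58.6°·cos13.7° / [1 − cos(44.9°)]
    = 7.590 · 0.8536·0.9715 / [1 − 0.7083]
    = 7.590 · 0.8293 / 0.2917
    = 21.58 m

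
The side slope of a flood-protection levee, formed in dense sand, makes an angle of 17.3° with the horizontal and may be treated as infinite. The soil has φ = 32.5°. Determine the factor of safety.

For a dry cohesionless infinite slope the factor of safety is FS = tanφ / tanβ.
FS = tan32.5° / tan17.3° = 0.6371 / 0.3115 = 2.045

FS = 2.05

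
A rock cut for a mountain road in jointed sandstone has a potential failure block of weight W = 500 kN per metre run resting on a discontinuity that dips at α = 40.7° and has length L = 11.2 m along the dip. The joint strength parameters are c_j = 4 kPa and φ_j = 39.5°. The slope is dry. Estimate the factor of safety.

Resolving the block weight along and normal to the plane and applying the Mohr–Coulomb strength on the joint:
N' = W cosα = 500·cos40.7° = 379.1 kN/m
Driving force T = W sinα = 500·sin40.7° = 326.0 kN/m
Resisting force R = c_j·L + N'·tanφ_j = 4·11.2 + 379.1·tan39.5° = 44.8 + 312.5 = 357.3 kN/m
FS = R / T = 357.3 / 326.0 = 1.096

FS = 1.10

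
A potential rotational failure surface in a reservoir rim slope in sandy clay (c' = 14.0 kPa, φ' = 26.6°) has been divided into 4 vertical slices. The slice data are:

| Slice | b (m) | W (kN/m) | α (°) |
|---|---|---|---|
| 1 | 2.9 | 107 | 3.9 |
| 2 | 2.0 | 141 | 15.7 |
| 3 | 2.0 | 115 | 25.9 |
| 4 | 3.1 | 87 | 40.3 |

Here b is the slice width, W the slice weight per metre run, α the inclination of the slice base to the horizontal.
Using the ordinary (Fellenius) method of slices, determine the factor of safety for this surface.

Ordinary method of slices: FS = Σ[c'·Δl_i + (W_i cosα_i)·tanφ'] / Σ W_i sinα_i, with Δl_i = b_i / cosα_i.
Slice 1: Δl = 2.9/cos3.9° = 2.907 m; N'_1 = 107·cos3.9° = 106.8; c'Δl = 40.69; W sinα = 7.3
Slice 2: Δl = 2.0/cos15.7° = 2.078 m; N'_2 = 141·cos15.7° = 135.7; c'Δl = 29.09; W sinα = 38.2
Slice 3: Δl = 2.0/cos25.9° = 2.223 m; N'_3 = 115·cos25.9° = 103.4; c'Δl = 31.13; W sinα = 50.2
Slice 4: Δl = 3.1/cos40.3° = 4.065 m; N'_4 = 87·cos40.3° = 66.4; c'Δl = 56.91; W sinα = 56.3
Σc'Δl = 157.8 kN/m; ΣN' = 412.3 kN/m; ΣW sinα = 151.9 kN/m
Resisting = 157.8 + 412.3·tan26.6° = 157.8 + 206.5 = 364.3 kN/m
FS = 364.3 / 151.9 = 2.398

FS = 2.40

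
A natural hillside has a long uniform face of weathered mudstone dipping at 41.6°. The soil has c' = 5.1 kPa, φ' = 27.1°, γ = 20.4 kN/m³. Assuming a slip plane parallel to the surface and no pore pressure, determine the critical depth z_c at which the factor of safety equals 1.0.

Setting FS = 1.00 in FS = [c' + γz cos²β tanφ'] / [γz sinβ cosβ] and solving for z:
z = c' / [γ cosβ (FS·sinβ − cosβ·tanφ')]
  = 5.1 / [20.4·cos41.6°·(1.00·sin41.6° − cos41.6°·tan27.1°)]
  = 5.1 / [20.4·0.7478·(1.00·0.6639 − 0.7478·0.5117)]
  = 5.1 / 4.2906 = 1.189 m

z_c = 1.19 m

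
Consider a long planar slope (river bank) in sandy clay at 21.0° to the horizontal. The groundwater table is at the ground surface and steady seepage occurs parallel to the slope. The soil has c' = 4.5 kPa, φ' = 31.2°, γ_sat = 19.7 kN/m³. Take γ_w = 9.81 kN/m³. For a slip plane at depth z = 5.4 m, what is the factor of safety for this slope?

With seepage parallel to the slope and the water table at the surface, the effective normal stress on the slip plane uses the buoyant unit weight γ' = γ_sat − γ_w while the driving shear stress uses γ_sat:
FS = [c' + γ' z cos²β tanφ'] / [γ_sat z sinβ cosβ]
γ' = 19.7 − 9.81 = 9.89 kN/m³
Numerator = 4.5 + 9.89·5.4·cos²21.0°·tan31.2° = 4.5 + 9.89·5.4·0.8716·0.6056 = 32.690 kPa
Denominator = 19.7·5.4·sin21.0°·cos21.0° = 19.7·5.4·0.3584·0.9336 = 35.591 kPa
FS = 32.690 / 35.591 = 0.918

FS = 0.92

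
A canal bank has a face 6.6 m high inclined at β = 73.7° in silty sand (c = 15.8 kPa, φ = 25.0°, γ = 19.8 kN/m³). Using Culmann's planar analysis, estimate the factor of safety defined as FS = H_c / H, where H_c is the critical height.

FS = 1.24

H_c = (4c/γ) · sinβ cosφ / [1 − cos(β − φ)]
    = (4·15.8/19.8) · sin73.7°·cos25.0° / [1 − cos48.7°]
    = 3.192 · 0.8699 / 0.3400 = 8.17 m
FS = H_c / H = 8.17 / 6.6 = 1.237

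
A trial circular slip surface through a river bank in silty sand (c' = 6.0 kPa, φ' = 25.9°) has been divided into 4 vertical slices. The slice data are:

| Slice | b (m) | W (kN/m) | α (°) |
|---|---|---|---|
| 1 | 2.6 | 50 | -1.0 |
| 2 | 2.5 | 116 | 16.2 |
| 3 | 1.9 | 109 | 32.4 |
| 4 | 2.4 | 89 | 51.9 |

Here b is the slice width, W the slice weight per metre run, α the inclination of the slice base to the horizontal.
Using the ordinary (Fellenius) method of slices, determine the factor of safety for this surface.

FS = 1.36

Ordinary method of slices: FS = Σ[c'·Δl_i + (W_i cosα_i)·tanφ'] / Σ W_i sinα_i, with Δl_i = b_i / cosα_i.
Slice 1: Δl = 2.6/cos(-1.0°) = 2.600 m; N'_1 = 50·cos(-1.0°) = 50.0; c'Δl = 15.60; W sinα = -0.9
Slice 2: Δl = 2.5/cos16.2° = 2.603 m; N'_2 = 116·cos16.2° = 111.4; c'Δl = 15.62; W sinα = 32.4
Slice 3: Δl = 1.9/cos32.4° = 2.250 m; N'_3 = 109·cos32.4° = 92.0; c'Δl = 13.50; W sinα = 58.4
Slice 4: Δl = 2.4/cos51.9° = 3.890 m; N'_4 = 89·cos51.9° = 54.9; c'Δl = 23.34; W sinα = 70.0
Σc'Δl = 68.1 kN/m; ΣN' = 308.3 kN/m; ΣW sinα = 159.9 kN/m
Resisting = 68.1 + 308.3·tan25.9° = 68.1 + 149.7 = 217.8 kN/m
FS = 217.8 / 159.9 = 1.362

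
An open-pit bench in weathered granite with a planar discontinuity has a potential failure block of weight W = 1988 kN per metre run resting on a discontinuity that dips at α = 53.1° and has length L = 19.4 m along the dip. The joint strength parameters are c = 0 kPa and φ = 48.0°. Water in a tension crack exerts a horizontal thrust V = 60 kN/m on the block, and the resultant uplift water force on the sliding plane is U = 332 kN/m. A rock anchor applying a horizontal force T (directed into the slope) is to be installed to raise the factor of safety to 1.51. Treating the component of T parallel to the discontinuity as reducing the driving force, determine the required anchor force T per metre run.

T = 864 kN/m

Resolving forces along and normal to the sliding plane, with the horizontal anchor force T adding T·sinα to the effective normal force and T·cosα acting up the plane against the driving force:
FS = [cL + (W cosα − U − V sinα + T sinα) tanφ] / [W sinα + V cosα − T cosα]
Without the anchor: N' = 813.7 kN/m, driving T_d = 1625.8 kN/m, resisting R = 0·19.4 + 813.7·tan48.0° = 903.7 kN/m, FS = 0.56.
Setting FS = 1.51 and solving for T:
1.51·(1625.8 − T cos53.1°) = 903.7 + T sin53.1°·tan48.0°
T·(sin53.1°·tan48.0° + 1.51·cos53.1°) = 1.51·1625.8 − 903.7
T·(0.7997·1.1106 + 1.51·0.6004) = 2455.0 − 903.7 = 1551.3
T·1.7948 = 1551.3
T = 864.3 kN/m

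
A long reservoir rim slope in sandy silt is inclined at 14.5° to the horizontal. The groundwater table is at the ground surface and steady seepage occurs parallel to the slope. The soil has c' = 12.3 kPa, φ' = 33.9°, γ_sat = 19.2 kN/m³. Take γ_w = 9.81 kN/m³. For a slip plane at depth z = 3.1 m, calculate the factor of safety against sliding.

FS = 2.12

With seepage parallel to the slope and the water table at the surface, the effective normal stress on the slip plane uses the buoyant unit weight γ' = γ_sat − γ_w while the driving shear stress uses γ_sat:
FS = [c' + γ' z cos²β tanφ'] / [γ_sat z sinβ cosβ]
γ' = 19.2 − 9.81 = 9.39 kN/m³
Numerator = 12.3 + 9.39·3.1·cos²14.5°·tan33.9° = 12.3 + 9.39·3.1·0.9373·0.6720 = 30.634 kPa
Denominator = 19.2·3.1·sin14.5°·cos14.5° = 19.2·3.1·0.2504·0.9681 = 14.428 kPa
FS = 30.634 / 14.428 = 2.123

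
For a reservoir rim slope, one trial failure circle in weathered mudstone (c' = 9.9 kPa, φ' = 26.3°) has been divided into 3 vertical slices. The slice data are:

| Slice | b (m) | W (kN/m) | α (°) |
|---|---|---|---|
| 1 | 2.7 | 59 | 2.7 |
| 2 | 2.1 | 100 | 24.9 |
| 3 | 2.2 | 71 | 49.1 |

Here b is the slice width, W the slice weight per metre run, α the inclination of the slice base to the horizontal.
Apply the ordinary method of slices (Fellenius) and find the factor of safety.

Ordinary method of slices: FS = Σ[c'·Δl_i + (W_i cosα_i)·tanφ'] / Σ W_i sinα_i, with Δl_i = b_i / cosα_i.
Slice 1: Δl = 2.7/cos2.7° = 2.703 m; N'_1 = 59·cos2.7° = 58.9; c'Δl = 26.76; W sinα = 2.8
Slice 2: Δl = 2.1/cos24.9° = 2.315 m; N'_2 = 100·cos24.9° = 90.7; c'Δl = 22.92; W sinα = 42.1
Slice 3: Δl = 2.2/cos49.1° = 3.360 m; N'_3 = 71·cos49.1° = 46.5; c'Δl = 33.27; W sinα = 53.7
Σc'Δl = 82.9 kN/m; ΣN' = 196.1 kN/m; ΣW sinα = 98.5 kN/m
Resisting = 82.9 + 196.1·tan26.3° = 82.9 + 96.9 = 179.9 kN/m
FS = 179.9 / 98.5 = 1.825

FS = 1.83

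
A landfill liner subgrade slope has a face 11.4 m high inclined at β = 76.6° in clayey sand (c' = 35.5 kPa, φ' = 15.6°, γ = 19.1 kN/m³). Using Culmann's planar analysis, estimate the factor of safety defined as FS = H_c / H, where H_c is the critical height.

FS = 1.19

H_c = (4c'/γ) · sinβ cosφ' / [1 − cos(β − φ')]
    = (4·35.5/19.1) · sin76.6°·cos15.6° / [1 − cos61.0°]
    = 7.435 · 0.9369 / 0.5152 = 13.52 m
FS = H_c / H = 13.52 / 11.4 = 1.186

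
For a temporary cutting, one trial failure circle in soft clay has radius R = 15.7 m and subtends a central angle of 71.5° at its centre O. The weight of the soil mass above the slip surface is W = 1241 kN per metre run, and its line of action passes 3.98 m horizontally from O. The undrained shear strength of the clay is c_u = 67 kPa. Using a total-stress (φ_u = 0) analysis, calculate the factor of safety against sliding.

FS = 4.17

Taking moments about the centre O, the resisting moment is provided by the undrained shear strength acting along the arc:
Arc length L_a = R·θ = 15.7·(71.5°·π/180) = 15.7·1.2479 = 19.59 m
M_R = c_u·L_a·R = 67·19.59·15.7 = 20609.0 kN·m/m
M_D = W·d = 1241·3.98 = 4939.2 kN·m/m
FS = M_R / M_D = 20609.0 / 4939.2 = 4.173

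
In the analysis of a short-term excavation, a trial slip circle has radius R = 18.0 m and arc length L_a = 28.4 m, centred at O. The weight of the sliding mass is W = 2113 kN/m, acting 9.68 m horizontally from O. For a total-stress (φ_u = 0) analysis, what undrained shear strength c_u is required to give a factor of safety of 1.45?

c_u = 58.0 kPa

FS = c_u·L_a·R / (W·d), so c_u = FS·W·d / (L_a·R).
c_u = 1.45·2113·9.68 / (28.40·18.0) = 29658.1 / 511.20 = 58.02 kPa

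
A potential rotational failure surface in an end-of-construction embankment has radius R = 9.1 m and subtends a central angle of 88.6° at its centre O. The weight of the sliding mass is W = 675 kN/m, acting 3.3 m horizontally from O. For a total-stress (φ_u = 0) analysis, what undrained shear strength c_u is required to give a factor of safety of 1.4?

c_u = 24.4 kPa

FS = c_u·L_a·R / (W·d), so c_u = FS·W·d / (L_a·R).
Arc length L_a = R·θ = 9.1·(88.6°·π/180) = 9.1·1.5464 = 14.07 m
c_u = 1.4·675·3.3 / (14.07·9.1) = 3118.5 / 128.05 = 24.35 kPa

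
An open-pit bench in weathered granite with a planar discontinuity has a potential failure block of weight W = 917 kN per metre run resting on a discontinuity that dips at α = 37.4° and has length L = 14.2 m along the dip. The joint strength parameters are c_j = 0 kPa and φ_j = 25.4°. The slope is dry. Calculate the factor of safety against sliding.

Resolving the block weight along and normal to the plane and applying the Mohr–Coulomb strength on the joint:
N' = W cosα = 917·cos37.4° = 728.5 kN/m
Driving force T = W sinα = 917·sin37.4° = 557.0 kN/m
Resisting force R = c_j·L + N'·tanφ_j = 0·14.2 + 728.5·tan25.4° = 0.0 + 345.9 = 345.9 kN/m
FS = R / T = 345.9 / 557.0 = 0.621

FS = 0.62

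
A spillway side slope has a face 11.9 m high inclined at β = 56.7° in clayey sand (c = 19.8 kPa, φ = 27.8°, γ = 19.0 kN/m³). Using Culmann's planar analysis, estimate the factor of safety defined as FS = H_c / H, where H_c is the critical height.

H_c = (4c/γ) · sinβ cosφ / [1 − cos(β − φ)]
    = (4·19.8/19.0) · sin56.7°·cos27.8° / [1 − cos28.9°]
    = 4.168 · 0.7393 / 0.1245 = 24.75 m
FS = H_c / H = 24.75 / 11.9 = 2.080

FS = 2.08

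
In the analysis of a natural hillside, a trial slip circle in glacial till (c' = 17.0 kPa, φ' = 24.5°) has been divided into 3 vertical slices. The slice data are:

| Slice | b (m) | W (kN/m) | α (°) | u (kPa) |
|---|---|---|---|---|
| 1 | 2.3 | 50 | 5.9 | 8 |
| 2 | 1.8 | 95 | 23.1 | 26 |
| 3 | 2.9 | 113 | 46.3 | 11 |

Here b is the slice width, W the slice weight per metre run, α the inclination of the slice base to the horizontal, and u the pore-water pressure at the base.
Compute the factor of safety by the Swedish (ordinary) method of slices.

Ordinary method of slices: FS = Σ[c'·Δl_i + (W_i cosα_i − u_i·Δl_i)·tanφ'] / Σ W_i sinα_i, with Δl_i = b_i / cosα_i.
Slice 1: Δl = 2.3/cos5.9° = 2.312 m; N'_1 = 50·cos5.9° − 8·2.312 = 31.2; c'Δl = 39.31; W sinα = 5.1
Slice 2: Δl = 1.8/cos23.1° = 1.957 m; N'_2 = 95·cos23.1° − 26·1.957 = 36.5; c'Δl = 33.27; W sinα = 37.3
Slice 3: Δl = 2.9/cos46.3° = 4.198 m; N'_3 = 113·cos46.3° − 11·4.198 = 31.9; c'Δl = 71.36; W sinα = 81.7
Σc'Δl = 143.9 kN/m; ΣN' = 99.6 kN/m; ΣW sinα = 124.1 kN/m
Resisting = 143.9 + 99.6·tan24.5° = 143.9 + 45.4 = 189.3 kN/m
FS = 189.3 / 124.1 = 1.526

FS = 1.53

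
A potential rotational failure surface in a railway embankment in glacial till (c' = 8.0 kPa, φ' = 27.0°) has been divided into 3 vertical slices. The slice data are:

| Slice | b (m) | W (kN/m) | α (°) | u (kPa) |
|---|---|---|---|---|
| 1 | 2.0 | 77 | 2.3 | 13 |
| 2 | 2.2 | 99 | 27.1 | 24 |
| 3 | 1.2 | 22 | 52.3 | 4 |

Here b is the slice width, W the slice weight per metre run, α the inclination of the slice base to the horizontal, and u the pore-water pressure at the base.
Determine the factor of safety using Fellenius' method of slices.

Ordinary method of slices: FS = Σ[c'·Δl_i + (W_i cosα_i − u_i·Δl_i)·tanφ'] / Σ W_i sinα_i, with Δl_i = b_i / cosα_i.
Slice 1: Δl = 2.0/cos2.3° = 2.002 m; N'_1 = 77·cos2.3° − 13·2.002 = 50.9; c'Δl = 16.01; W sinα = 3.1
Slice 2: Δl = 2.2/cos27.1° = 2.471 m; N'_2 = 99·cos27.1° − 24·2.471 = 28.8; c'Δl = 19.77; W sinα = 45.1
Slice 3: Δl = 1.2/cos52.3° = 1.962 m; N'_3 = 22·cos52.3° − 4·1.962 = 5.6; c'Δl = 15.70; W sinα = 17.4
Σc'Δl = 51.5 kN/m; ΣN' = 85.3 kN/m; ΣW sinα = 65.6 kN/m
Resisting = 51.5 + 85.3·tan27.0° = 51.5 + 43.5 = 95.0 kN/m
FS = 95.0 / 65.6 = 1.448

FS = 1.45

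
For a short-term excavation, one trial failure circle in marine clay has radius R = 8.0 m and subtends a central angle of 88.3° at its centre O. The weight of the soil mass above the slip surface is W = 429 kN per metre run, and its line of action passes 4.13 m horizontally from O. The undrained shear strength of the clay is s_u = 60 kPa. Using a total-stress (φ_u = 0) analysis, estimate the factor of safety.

FS = 3.34

Taking moments about the centre O, the resisting moment is provided by the undrained shear strength acting along the arc:
Arc length L_a = R·θ = 8.0·(88.3°·π/180) = 8.0·1.5411 = 12.33 m
M_R = s_u·L_a·R = 60·12.33·8.0 = 5917.9 kN·m/m
M_D = W·d = 429·4.13 = 1771.8 kN·m/m
FS = M_R / M_D = 5917.9 / 1771.8 = 3.340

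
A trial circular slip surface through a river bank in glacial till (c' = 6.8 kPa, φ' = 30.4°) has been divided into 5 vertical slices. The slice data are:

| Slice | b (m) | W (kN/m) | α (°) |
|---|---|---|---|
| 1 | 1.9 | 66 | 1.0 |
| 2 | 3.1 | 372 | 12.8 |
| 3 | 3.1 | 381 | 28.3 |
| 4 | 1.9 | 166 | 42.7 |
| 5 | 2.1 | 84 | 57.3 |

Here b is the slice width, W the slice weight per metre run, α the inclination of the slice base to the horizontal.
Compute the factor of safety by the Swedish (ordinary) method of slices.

Ordinary method of slices: FS = Σ[c'·Δl_i + (W_i cosα_i)·tanφ'] / Σ W_i sinα_i, with Δl_i = b_i / cosα_i.
Slice 1: Δl = 1.9/cos1.0° = 1.900 m; N'_1 = 66·cos1.0° = 66.0; c'Δl = 12.92; W sinα = 1.2
Slice 2: Δl = 3.1/cos12.8° = 3.179 m; N'_2 = 372·cos12.8° = 362.8; c'Δl = 21.62; W sinα = 82.4
Slice 3: Δl = 3.1/cos28.3° = 3.521 m; N'_3 = 381·cos28.3° = 335.5; c'Δl = 23.94; W sinα = 180.6
Slice 4: Δl = 1.9/cos42.7° = 2.585 m; N'_4 = 166·cos42.7° = 122.0; c'Δl = 17.58; W sinα = 112.6
Slice 5: Δl = 2.1/cos57.3° = 3.887 m; N'_5 = 84·cos57.3° = 45.4; c'Δl = 26.43; W sinα = 70.7
Σc'Δl = 102.5 kN/m; ΣN' = 931.6 kN/m; ΣW sinα = 447.5 kN/m
Resisting = 102.5 + 931.6·tan30.4° = 102.5 + 546.6 = 649.1 kN/m
FS = 649.1 / 447.5 = 1.451

FS = 1.45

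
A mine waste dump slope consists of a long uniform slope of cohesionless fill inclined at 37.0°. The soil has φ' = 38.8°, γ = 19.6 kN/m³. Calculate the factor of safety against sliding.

For a dry cohesionless infinite slope the factor of safety is FS = tanφ' / tanβ.
FS = tan38.8° / tan37.0° = 0.8040 / 0.7536 = 1.067

FS = 1.07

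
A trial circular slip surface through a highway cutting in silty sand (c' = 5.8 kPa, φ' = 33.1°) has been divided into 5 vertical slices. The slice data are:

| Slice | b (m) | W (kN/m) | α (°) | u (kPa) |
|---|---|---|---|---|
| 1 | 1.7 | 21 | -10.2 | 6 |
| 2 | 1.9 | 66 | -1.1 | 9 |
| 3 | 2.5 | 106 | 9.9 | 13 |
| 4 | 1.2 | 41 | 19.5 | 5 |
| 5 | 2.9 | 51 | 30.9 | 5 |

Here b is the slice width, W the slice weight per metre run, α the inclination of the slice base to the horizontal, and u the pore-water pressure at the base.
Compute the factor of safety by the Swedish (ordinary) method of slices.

FS = 3.51

Ordinary method of slices: FS = Σ[c'·Δl_i + (W_i cosα_i − u_i·Δl_i)·tanφ'] / Σ W_i sinα_i, with Δl_i = b_i / cosα_i.
Slice 1: Δl = 1.7/cos(-10.2°) = 1.727 m; N'_1 = 21·cos(-10.2°) − 6·1.727 = 10.3; c'Δl = 10.02; W sinα = -3.7
Slice 2: Δl = 1.9/cos(-1.1°) = 1.900 m; N'_2 = 66·cos(-1.1°) − 9·1.900 = 48.9; c'Δl = 11.02; W sinα = -1.3
Slice 3: Δl = 2.5/cos9.9° = 2.538 m; N'_3 = 106·cos9.9° − 13·2.538 = 71.4; c'Δl = 14.72; W sinα = 18.2
Slice 4: Δl = 1.2/cos19.5° = 1.273 m; N'_4 = 41·cos19.5° − 5·1.273 = 32.3; c'Δl = 7.38; W sinα = 13.7
Slice 5: Δl = 2.9/cos30.9° = 3.380 m; N'_5 = 51·cos30.9° − 5·3.380 = 26.9; c'Δl = 19.60; W sinα = 26.2
Σc'Δl = 62.7 kN/m; ΣN' = 189.8 kN/m; ΣW sinα = 53.1 kN/m
Resisting = 62.7 + 189.8·tan33.1° = 62.7 + 123.7 = 186.5 kN/m
FS = 186.5 / 53.1 = 3.510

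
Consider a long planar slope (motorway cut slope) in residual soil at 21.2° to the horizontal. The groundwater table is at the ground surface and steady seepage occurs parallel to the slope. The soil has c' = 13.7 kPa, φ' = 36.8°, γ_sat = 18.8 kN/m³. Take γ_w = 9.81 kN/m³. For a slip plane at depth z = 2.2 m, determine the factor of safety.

FS = 1.90

With seepage parallel to the slope and the water table at the surface, the effective normal stress on the slip plane uses the buoyant unit weight γ' = γ_sat − γ_w while the driving shear stress uses γ_sat:
FS = [c' + γ' z cos²β tanφ'] / [γ_sat z sinβ cosβ]
γ' = 18.8 − 9.81 = 8.99 kN/m³
Numerator = 13.7 + 8.99·2.2·cos²21.2°·tan36.8° = 13.7 + 8.99·2.2·0.8692·0.7481 = 26.561 kPa
Denominator = 18.8·2.2·sin21.2°·cos21.2° = 18.8·2.2·0.3616·0.9323 = 13.945 kPa
FS = 26.561 / 13.945 = 1.905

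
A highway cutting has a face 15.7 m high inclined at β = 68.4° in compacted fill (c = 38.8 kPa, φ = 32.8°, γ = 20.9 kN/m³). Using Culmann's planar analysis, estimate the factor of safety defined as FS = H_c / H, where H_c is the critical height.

H_c = (4c/γ) · sinβ cosφ / [1 − cos(β − φ)]
    = (4·38.8/20.9) · sin68.4°·cos32.8° / [1 − cos35.6°]
    = 7.426 · 0.7815 / 0.1869 = 31.05 m
FS = H_c / H = 31.05 / 15.7 = 1.978

FS = 1.98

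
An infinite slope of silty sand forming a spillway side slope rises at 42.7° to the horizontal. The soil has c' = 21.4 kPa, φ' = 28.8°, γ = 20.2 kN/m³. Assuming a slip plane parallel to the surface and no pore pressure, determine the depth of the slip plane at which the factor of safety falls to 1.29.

z = 3.06 m

Setting FS = 1.29 in FS = [c' + γz cos²β tanφ'] / [γz sinβ cosβ] and solving for z:
z = c' / [γ cosβ (FS·sinβ − cosβ·tanφ')]
  = 21.4 / [20.2·cos42.7°·(1.29·sin42.7° − cos42.7°·tan28.8°)]
  = 21.4 / [20.2·0.7349·(1.29·0.6782 − 0.7349·0.5498)]
  = 21.4 / 6.9892 = 3.062 m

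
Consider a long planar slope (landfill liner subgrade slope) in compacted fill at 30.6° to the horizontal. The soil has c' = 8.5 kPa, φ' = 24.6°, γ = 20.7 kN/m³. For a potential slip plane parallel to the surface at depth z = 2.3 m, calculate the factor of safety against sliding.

For an infinite slope with a slip plane parallel to the surface (no pore pressure): FS = [c' + γz cos²β tanφ'] / [γz sinβ cosβ].
γz = 20.7·2.3 = 47.61 kN/m²
Numerator = 8.5 + 47.61·cos²30.6°·tan24.6° = 8.5 + 47.61·0.7409·0.4578 = 24.649 kPa
Denominator = 47.61·sin30.6°·cos30.6° = 47.61·0.5090·0.8607 = 20.860 kPa
FS = 24.649 / 20.860 = 1.182

FS = 1.18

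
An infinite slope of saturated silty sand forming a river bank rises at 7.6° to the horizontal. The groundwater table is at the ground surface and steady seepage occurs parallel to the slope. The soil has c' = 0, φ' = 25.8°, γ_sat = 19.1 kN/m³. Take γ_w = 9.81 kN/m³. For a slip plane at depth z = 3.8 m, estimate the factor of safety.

FS = 1.76

With seepage parallel to the slope and the water table at the surface, the effective normal stress on the slip plane uses the buoyant unit weight γ' = γ_sat − γ_w while the driving shear stress uses γ_sat:
FS = [c' + γ' z cos²β tanφ'] / [γ_sat z sinβ cosβ]
(For c' = 0 this reduces to FS = (γ'/γ_sat)·tanφ'/tanβ.)
γ' = 19.1 − 9.81 = 9.29 kN/m³
Numerator = 0.0 + 9.29·3.8·cos²7.6°·tan25.8° = 0.0 + 9.29·3.8·0.9825·0.4834 = 16.767 kPa
Denominator = 19.1·3.8·sin7.6°·cos7.6° = 19.1·3.8·0.1323·0.9912 = 9.515 kPa
FS = 16.767 / 9.515 = 1.762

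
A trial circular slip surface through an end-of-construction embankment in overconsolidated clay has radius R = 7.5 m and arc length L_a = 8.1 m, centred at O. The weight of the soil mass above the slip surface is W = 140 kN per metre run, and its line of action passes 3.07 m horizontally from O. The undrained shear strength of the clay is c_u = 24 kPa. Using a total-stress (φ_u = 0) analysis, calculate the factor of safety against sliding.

FS = 3.39

Taking moments about the centre O, the resisting moment is provided by the undrained shear strength acting along the arc:
M_R = c_u·L_a·R = 24·8.10·7.5 = 1458.0 kN·m/m
M_D = W·d = 140·3.07 = 429.8 kN·m/m
FS = M_R / M_D = 1458.0 / 429.8 = 3.392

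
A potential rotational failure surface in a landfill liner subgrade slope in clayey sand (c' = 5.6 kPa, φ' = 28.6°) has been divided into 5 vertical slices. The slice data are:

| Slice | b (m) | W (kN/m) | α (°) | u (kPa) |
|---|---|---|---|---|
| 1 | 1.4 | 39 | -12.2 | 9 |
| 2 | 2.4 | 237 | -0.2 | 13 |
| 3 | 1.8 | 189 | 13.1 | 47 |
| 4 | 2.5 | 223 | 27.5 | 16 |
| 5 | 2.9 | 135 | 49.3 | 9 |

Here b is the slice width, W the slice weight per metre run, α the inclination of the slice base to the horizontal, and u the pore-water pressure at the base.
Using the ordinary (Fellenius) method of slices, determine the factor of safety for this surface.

FS = 1.51

Ordinary method of slices: FS = Σ[c'·Δl_i + (W_i cosα_i − u_i·Δl_i)·tanφ'] / Σ W_i sinα_i, with Δl_i = b_i / cosα_i.
Slice 1: Δl = 1.4/cos(-12.2°) = 1.432 m; N'_1 = 39·cos(-12.2°) − 9·1.432 = 25.2; c'Δl = 8.02; W sinα = -8.2
Slice 2: Δl = 2.4/cos(-0.2°) = 2.400 m; N'_2 = 237·cos(-0.2°) − 13·2.400 = 205.8; c'Δl = 13.44; W sinα = -0.8
Slice 3: Δl = 1.8/cos13.1° = 1.848 m; N'_3 = 189·cos13.1° − 47·1.848 = 97.2; c'Δl = 10.35; W sinα = 42.8
Slice 4: Δl = 2.5/cos27.5° = 2.818 m; N'_4 = 223·cos27.5° − 16·2.818 = 152.7; c'Δl = 15.78; W sinα = 103.0
Slice 5: Δl = 2.9/cos49.3° = 4.447 m; N'_5 = 135·cos49.3° − 9·4.447 = 48.0; c'Δl = 24.90; W sinα = 102.3
Σc'Δl = 72.5 kN/m; ΣN' = 529.0 kN/m; ΣW sinα = 239.1 kN/m
Resisting = 72.5 + 529.0·tan28.6° = 72.5 + 288.4 = 360.9 kN/m
FS = 360.9 / 239.1 = 1.509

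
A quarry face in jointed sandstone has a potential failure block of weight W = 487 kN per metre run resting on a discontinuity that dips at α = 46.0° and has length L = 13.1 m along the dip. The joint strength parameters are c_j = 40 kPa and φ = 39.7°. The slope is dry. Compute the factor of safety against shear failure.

Resolving the block weight along and normal to the plane and applying the Mohr–Coulomb strength on the joint:
N' = W cosα = 487·cos46.0° = 338.3 kN/m
Driving force T = W sinα = 487·sin46.0° = 350.3 kN/m
Resisting force R = c_j·L + N'·tanφ = 40·13.1 + 338.3·tan39.7° = 524.0 + 280.9 = 804.9 kN/m
FS = R / T = 804.9 / 350.3 = 2.298

FS = 2.30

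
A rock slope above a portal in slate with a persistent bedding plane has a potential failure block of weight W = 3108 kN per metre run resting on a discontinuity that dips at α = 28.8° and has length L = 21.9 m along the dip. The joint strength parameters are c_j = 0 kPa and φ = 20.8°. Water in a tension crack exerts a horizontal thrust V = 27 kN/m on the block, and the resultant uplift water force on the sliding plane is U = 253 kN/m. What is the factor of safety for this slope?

Resolving the block weight along and normal to the plane and applying the Mohr–Coulomb strength on the joint:
N' = W cosα − U − V sinα = 3108·cos28.8° − 253 − 27·sin28.8° = 2457.6 kN/m
Driving force T = W sinα + V cosα = 3108·sin28.8° + 27·cos28.8° = 1521.0 kN/m
Resisting force R = c_j·L + N'·tanφ = 0·21.9 + 2457.6·tan20.8° = 0.0 + 933.5 = 933.5 kN/m
FS = R / T = 933.5 / 1521.0 = 0.614

FS = 0.61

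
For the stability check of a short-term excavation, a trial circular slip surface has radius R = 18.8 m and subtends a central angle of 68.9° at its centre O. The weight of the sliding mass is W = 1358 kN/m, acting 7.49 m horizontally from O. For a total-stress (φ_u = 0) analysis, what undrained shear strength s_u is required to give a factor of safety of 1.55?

s_u = 37.1 kPa

FS = s_u·L_a·R / (W·d), so s_u = FS·W·d / (L_a·R).
Arc length L_a = R·θ = 18.8·(68.9°·π/180) = 18.8·1.2025 = 22.61 m
s_u = 1.55·1358·7.49 / (22.61·18.8) = 15765.7 / 425.02 = 37.09 kPa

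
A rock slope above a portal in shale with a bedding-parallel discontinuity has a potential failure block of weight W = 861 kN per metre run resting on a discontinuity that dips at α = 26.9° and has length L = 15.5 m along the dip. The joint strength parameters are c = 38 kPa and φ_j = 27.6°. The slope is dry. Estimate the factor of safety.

FS = 2.54

Resolving the block weight along and normal to the plane and applying the Mohr–Coulomb strength on the joint:
N' = W cosα = 861·cos26.9° = 767.8 kN/m
Driving force T = W sinα = 861·sin26.9° = 389.5 kN/m
Resisting force R = c·L + N'·tanφ_j = 38·15.5 + 767.8·tan27.6° = 589.0 + 401.4 = 990.4 kN/m
FS = R / T = 990.4 / 389.5 = 2.542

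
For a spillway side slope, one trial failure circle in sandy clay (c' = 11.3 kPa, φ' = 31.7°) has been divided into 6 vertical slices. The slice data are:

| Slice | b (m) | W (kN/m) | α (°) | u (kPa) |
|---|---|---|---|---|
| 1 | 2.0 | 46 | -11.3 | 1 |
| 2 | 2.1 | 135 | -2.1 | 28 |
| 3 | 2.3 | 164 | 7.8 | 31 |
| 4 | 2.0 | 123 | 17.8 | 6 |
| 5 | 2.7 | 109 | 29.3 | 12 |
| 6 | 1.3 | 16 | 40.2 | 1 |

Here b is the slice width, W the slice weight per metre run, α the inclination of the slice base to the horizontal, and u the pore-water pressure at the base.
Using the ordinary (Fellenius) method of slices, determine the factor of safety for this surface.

FS = 3.53

Ordinary method of slices: FS = Σ[c'·Δl_i + (W_i cosα_i − u_i·Δl_i)·tanφ'] / Σ W_i sinα_i, with Δl_i = b_i / cosα_i.
Slice 1: Δl = 2.0/cos(-11.3°) = 2.040 m; N'_1 = 46·cos(-11.3°) − 1·2.040 = 43.1; c'Δl = 23.05; W sinα = -9.0
Slice 2: Δl = 2.1/cos(-2.1°) = 2.101 m; N'_2 = 135·cos(-2.1°) − 28·2.101 = 76.1; c'Δl = 23.75; W sinα = -4.9
Slice 3: Δl = 2.3/cos7.8° = 2.321 m; N'_3 = 164·cos7.8° − 31·2.321 = 90.5; c'Δl = 26.23; W sinα = 22.3
Slice 4: Δl = 2.0/cos17.8° = 2.101 m; N'_4 = 123·cos17.8° − 6·2.101 = 104.5; c'Δl = 23.74; W sinα = 37.6
Slice 5: Δl = 2.7/cos29.3° = 3.096 m; N'_5 = 109·cos29.3° − 12·3.096 = 57.9; c'Δl = 34.99; W sinα = 53.3
Slice 6: Δl = 1.3/cos40.2° = 1.702 m; N'_6 = 16·cos40.2° − 1·1.702 = 10.5; c'Δl = 19.23; W sinα = 10.3
Σc'Δl = 151.0 kN/m; ΣN' = 382.6 kN/m; ΣW sinα = 109.6 kN/m
Resisting = 151.0 + 382.6·tan31.7° = 151.0 + 236.3 = 387.3 kN/m
FS = 387.3 / 109.6 = 3.535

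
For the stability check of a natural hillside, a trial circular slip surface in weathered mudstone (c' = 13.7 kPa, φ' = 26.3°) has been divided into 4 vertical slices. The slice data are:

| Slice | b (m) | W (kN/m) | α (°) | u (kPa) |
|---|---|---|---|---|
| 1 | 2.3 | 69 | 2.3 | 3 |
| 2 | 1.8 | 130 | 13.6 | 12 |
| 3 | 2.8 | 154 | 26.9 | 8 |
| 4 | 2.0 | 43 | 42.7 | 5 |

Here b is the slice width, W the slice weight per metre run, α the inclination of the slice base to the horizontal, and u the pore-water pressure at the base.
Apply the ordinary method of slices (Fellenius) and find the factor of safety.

Ordinary method of slices: FS = Σ[c'·Δl_i + (W_i cosα_i − u_i·Δl_i)·tanφ'] / Σ W_i sinα_i, with Δl_i = b_i / cosα_i.
Slice 1: Δl = 2.3/cos2.3° = 2.302 m; N'_1 = 69·cos2.3° − 3·2.302 = 62.0; c'Δl = 31.54; W sinα = 2.8
Slice 2: Δl = 1.8/cos13.6° = 1.852 m; N'_2 = 130·cos13.6° − 12·1.852 = 104.1; c'Δl = 25.37; W sinα = 30.6
Slice 3: Δl = 2.8/cos26.9° = 3.140 m; N'_3 = 154·cos26.9° − 8·3.140 = 112.2; c'Δl = 43.01; W sinα = 69.7
Slice 4: Δl = 2.0/cos42.7° = 2.721 m; N'_4 = 43·cos42.7° − 5·2.721 = 18.0; c'Δl = 37.28; W sinα = 29.2
Σc'Δl = 137.2 kN/m; ΣN' = 296.4 kN/m; ΣW sinα = 132.2 kN/m
Resisting = 137.2 + 296.4·tan26.3° = 137.2 + 146.5 = 283.7 kN/m
FS = 283.7 / 132.2 = 2.146

FS = 2.15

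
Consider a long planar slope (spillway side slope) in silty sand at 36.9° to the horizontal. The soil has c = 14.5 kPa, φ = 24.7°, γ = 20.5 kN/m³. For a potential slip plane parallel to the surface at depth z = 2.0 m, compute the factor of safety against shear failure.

For an infinite slope with a slip plane parallel to the surface (no pore pressure): FS = [c + γz cos²β tanφ] / [γz sinβ cosβ].
γz = 20.5·2.0 = 41.00 kN/m²
Numerator = 14.5 + 41.00·cos²36.9°·tan24.7° = 14.5 + 41.00·0.6395·0.4599 = 26.560 kPa
Denominator = 41.00·sin36.9°·cos36.9° = 41.00·0.6004·0.7997 = 19.686 kPa
FS = 26.560 / 19.686 = 1.349

FS = 1.35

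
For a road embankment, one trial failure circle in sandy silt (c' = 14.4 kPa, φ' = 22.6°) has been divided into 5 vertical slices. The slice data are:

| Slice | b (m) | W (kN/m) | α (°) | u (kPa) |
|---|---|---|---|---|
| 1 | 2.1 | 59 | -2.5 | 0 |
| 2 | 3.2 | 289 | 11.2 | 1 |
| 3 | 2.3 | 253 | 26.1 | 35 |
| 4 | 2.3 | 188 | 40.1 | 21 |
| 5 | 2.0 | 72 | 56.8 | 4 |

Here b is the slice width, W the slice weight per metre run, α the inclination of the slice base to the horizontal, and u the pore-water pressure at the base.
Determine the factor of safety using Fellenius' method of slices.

FS = 1.31

Ordinary method of slices: FS = Σ[c'·Δl_i + (W_i cosα_i − u_i·Δl_i)·tanφ'] / Σ W_i sinα_i, with Δl_i = b_i / cosα_i.
Slice 1: Δl = 2.1/cos(-2.5°) = 2.102 m; N'_1 = 59·cos(-2.5°) − 0·2.102 = 58.9; c'Δl = 30.27; W sinα = -2.6
Slice 2: Δl = 3.2/cos11.2° = 3.262 m; N'_2 = 289·cos11.2° − 1·3.262 = 280.2; c'Δl = 46.97; W sinα = 56.1
Slice 3: Δl = 2.3/cos26.1° = 2.561 m; N'_3 = 253·cos26.1° − 35·2.561 = 137.6; c'Δl = 36.88; W sinα = 111.3
Slice 4: Δl = 2.3/cos40.1° = 3.007 m; N'_4 = 188·cos40.1° − 21·3.007 = 80.7; c'Δl = 43.30; W sinα = 121.1
Slice 5: Δl = 2.0/cos56.8° = 3.653 m; N'_5 = 72·cos56.8° − 4·3.653 = 24.8; c'Δl = 52.60; W sinα = 60.2
Σc'Δl = 210.0 kN/m; ΣN' = 582.2 kN/m; ΣW sinα = 346.2 kN/m
Resisting = 210.0 + 582.2·tan22.6° = 210.0 + 242.4 = 452.4 kN/m
FS = 452.4 / 346.2 = 1.307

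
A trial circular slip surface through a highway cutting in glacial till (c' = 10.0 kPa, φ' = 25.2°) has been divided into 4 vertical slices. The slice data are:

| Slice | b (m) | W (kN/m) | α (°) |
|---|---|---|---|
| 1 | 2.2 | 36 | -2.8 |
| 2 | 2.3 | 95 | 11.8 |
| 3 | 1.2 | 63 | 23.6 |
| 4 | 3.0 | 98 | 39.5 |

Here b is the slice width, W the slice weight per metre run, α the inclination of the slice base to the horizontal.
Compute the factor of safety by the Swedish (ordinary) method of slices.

FS = 2.10

Ordinary method of slices: FS = Σ[c'·Δl_i + (W_i cosα_i)·tanφ'] / Σ W_i sinα_i, with Δl_i = b_i / cosα_i.
Slice 1: Δl = 2.2/cos(-2.8°) = 2.203 m; N'_1 = 36·cos(-2.8°) = 36.0; c'Δl = 22.03; W sinα = -1.8
Slice 2: Δl = 2.3/cos11.8° = 2.350 m; N'_2 = 95·cos11.8° = 93.0; c'Δl = 23.50; W sinα = 19.4
Slice 3: Δl = 1.2/cos23.6° = 1.310 m; N'_3 = 63·cos23.6° = 57.7; c'Δl = 13.10; W sinα = 25.2
Slice 4: Δl = 3.0/cos39.5° = 3.888 m; N'_4 = 98·cos39.5° = 75.6; c'Δl = 38.88; W sinα = 62.3
Σc'Δl = 97.5 kN/m; ΣN' = 262.3 kN/m; ΣW sinα = 105.2 kN/m
Resisting = 97.5 + 262.3·tan25.2° = 97.5 + 123.4 = 220.9 kN/m
FS = 220.9 / 105.2 = 2.100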